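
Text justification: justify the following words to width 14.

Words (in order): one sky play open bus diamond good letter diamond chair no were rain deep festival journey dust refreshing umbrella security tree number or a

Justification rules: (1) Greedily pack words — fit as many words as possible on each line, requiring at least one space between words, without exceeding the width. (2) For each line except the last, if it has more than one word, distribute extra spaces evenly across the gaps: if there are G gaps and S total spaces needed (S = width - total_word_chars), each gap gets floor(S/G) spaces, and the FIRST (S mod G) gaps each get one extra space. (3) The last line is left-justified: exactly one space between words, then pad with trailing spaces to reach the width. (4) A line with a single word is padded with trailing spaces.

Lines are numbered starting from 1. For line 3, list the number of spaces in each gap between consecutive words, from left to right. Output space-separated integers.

Line 1: ['one', 'sky', 'play'] (min_width=12, slack=2)
Line 2: ['open', 'bus'] (min_width=8, slack=6)
Line 3: ['diamond', 'good'] (min_width=12, slack=2)
Line 4: ['letter', 'diamond'] (min_width=14, slack=0)
Line 5: ['chair', 'no', 'were'] (min_width=13, slack=1)
Line 6: ['rain', 'deep'] (min_width=9, slack=5)
Line 7: ['festival'] (min_width=8, slack=6)
Line 8: ['journey', 'dust'] (min_width=12, slack=2)
Line 9: ['refreshing'] (min_width=10, slack=4)
Line 10: ['umbrella'] (min_width=8, slack=6)
Line 11: ['security', 'tree'] (min_width=13, slack=1)
Line 12: ['number', 'or', 'a'] (min_width=11, slack=3)

Answer: 3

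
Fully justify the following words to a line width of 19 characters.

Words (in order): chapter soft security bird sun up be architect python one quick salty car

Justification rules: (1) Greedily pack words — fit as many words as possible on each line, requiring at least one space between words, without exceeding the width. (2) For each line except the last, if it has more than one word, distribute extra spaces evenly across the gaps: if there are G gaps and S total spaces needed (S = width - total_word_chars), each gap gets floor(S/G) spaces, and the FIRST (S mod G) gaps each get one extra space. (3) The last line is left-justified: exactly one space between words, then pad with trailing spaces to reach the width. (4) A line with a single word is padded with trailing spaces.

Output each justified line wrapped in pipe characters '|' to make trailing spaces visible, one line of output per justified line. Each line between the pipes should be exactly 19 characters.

Answer: |chapter        soft|
|security  bird  sun|
|up   be   architect|
|python   one  quick|
|salty car          |

Derivation:
Line 1: ['chapter', 'soft'] (min_width=12, slack=7)
Line 2: ['security', 'bird', 'sun'] (min_width=17, slack=2)
Line 3: ['up', 'be', 'architect'] (min_width=15, slack=4)
Line 4: ['python', 'one', 'quick'] (min_width=16, slack=3)
Line 5: ['salty', 'car'] (min_width=9, slack=10)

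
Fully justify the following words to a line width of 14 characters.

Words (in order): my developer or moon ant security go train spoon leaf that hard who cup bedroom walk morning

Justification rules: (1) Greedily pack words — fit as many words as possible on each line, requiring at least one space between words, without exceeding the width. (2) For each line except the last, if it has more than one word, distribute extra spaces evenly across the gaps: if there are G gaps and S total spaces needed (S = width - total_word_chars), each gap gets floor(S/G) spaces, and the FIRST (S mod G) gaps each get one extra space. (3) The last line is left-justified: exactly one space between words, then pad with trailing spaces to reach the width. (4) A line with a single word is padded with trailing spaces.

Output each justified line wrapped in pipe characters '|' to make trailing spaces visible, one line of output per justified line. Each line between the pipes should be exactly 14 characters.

Line 1: ['my', 'developer'] (min_width=12, slack=2)
Line 2: ['or', 'moon', 'ant'] (min_width=11, slack=3)
Line 3: ['security', 'go'] (min_width=11, slack=3)
Line 4: ['train', 'spoon'] (min_width=11, slack=3)
Line 5: ['leaf', 'that', 'hard'] (min_width=14, slack=0)
Line 6: ['who', 'cup'] (min_width=7, slack=7)
Line 7: ['bedroom', 'walk'] (min_width=12, slack=2)
Line 8: ['morning'] (min_width=7, slack=7)

Answer: |my   developer|
|or   moon  ant|
|security    go|
|train    spoon|
|leaf that hard|
|who        cup|
|bedroom   walk|
|morning       |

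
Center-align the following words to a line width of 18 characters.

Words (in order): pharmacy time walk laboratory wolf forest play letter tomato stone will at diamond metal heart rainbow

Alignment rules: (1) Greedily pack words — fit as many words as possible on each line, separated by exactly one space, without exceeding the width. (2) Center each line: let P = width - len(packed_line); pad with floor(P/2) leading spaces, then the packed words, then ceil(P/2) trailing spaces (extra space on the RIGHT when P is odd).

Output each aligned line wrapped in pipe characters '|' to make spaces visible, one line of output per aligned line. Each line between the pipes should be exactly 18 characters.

Line 1: ['pharmacy', 'time', 'walk'] (min_width=18, slack=0)
Line 2: ['laboratory', 'wolf'] (min_width=15, slack=3)
Line 3: ['forest', 'play', 'letter'] (min_width=18, slack=0)
Line 4: ['tomato', 'stone', 'will'] (min_width=17, slack=1)
Line 5: ['at', 'diamond', 'metal'] (min_width=16, slack=2)
Line 6: ['heart', 'rainbow'] (min_width=13, slack=5)

Answer: |pharmacy time walk|
| laboratory wolf  |
|forest play letter|
|tomato stone will |
| at diamond metal |
|  heart rainbow   |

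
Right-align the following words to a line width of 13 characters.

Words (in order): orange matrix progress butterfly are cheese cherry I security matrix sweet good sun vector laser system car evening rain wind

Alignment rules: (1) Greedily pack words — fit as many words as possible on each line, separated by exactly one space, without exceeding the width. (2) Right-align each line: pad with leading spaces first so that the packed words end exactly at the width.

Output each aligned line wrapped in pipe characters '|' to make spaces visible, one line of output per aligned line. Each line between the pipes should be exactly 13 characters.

Answer: |orange matrix|
|     progress|
|butterfly are|
|cheese cherry|
|   I security|
| matrix sweet|
|     good sun|
| vector laser|
|   system car|
| evening rain|
|         wind|

Derivation:
Line 1: ['orange', 'matrix'] (min_width=13, slack=0)
Line 2: ['progress'] (min_width=8, slack=5)
Line 3: ['butterfly', 'are'] (min_width=13, slack=0)
Line 4: ['cheese', 'cherry'] (min_width=13, slack=0)
Line 5: ['I', 'security'] (min_width=10, slack=3)
Line 6: ['matrix', 'sweet'] (min_width=12, slack=1)
Line 7: ['good', 'sun'] (min_width=8, slack=5)
Line 8: ['vector', 'laser'] (min_width=12, slack=1)
Line 9: ['system', 'car'] (min_width=10, slack=3)
Line 10: ['evening', 'rain'] (min_width=12, slack=1)
Line 11: ['wind'] (min_width=4, slack=9)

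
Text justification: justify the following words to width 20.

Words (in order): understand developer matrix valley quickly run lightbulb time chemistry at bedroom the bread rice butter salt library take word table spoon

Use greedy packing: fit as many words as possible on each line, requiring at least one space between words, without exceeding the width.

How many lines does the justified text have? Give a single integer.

Answer: 9

Derivation:
Line 1: ['understand', 'developer'] (min_width=20, slack=0)
Line 2: ['matrix', 'valley'] (min_width=13, slack=7)
Line 3: ['quickly', 'run'] (min_width=11, slack=9)
Line 4: ['lightbulb', 'time'] (min_width=14, slack=6)
Line 5: ['chemistry', 'at', 'bedroom'] (min_width=20, slack=0)
Line 6: ['the', 'bread', 'rice'] (min_width=14, slack=6)
Line 7: ['butter', 'salt', 'library'] (min_width=19, slack=1)
Line 8: ['take', 'word', 'table'] (min_width=15, slack=5)
Line 9: ['spoon'] (min_width=5, slack=15)
Total lines: 9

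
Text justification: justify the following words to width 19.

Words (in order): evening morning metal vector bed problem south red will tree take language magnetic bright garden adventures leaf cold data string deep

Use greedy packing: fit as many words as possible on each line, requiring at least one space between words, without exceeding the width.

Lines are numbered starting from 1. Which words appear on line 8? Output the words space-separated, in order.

Answer: cold data string

Derivation:
Line 1: ['evening', 'morning'] (min_width=15, slack=4)
Line 2: ['metal', 'vector', 'bed'] (min_width=16, slack=3)
Line 3: ['problem', 'south', 'red'] (min_width=17, slack=2)
Line 4: ['will', 'tree', 'take'] (min_width=14, slack=5)
Line 5: ['language', 'magnetic'] (min_width=17, slack=2)
Line 6: ['bright', 'garden'] (min_width=13, slack=6)
Line 7: ['adventures', 'leaf'] (min_width=15, slack=4)
Line 8: ['cold', 'data', 'string'] (min_width=16, slack=3)
Line 9: ['deep'] (min_width=4, slack=15)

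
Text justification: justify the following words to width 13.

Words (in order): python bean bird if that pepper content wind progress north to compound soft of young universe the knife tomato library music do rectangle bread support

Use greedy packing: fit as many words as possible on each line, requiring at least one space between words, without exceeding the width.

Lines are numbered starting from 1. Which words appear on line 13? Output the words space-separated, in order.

Answer: bread support

Derivation:
Line 1: ['python', 'bean'] (min_width=11, slack=2)
Line 2: ['bird', 'if', 'that'] (min_width=12, slack=1)
Line 3: ['pepper'] (min_width=6, slack=7)
Line 4: ['content', 'wind'] (min_width=12, slack=1)
Line 5: ['progress'] (min_width=8, slack=5)
Line 6: ['north', 'to'] (min_width=8, slack=5)
Line 7: ['compound', 'soft'] (min_width=13, slack=0)
Line 8: ['of', 'young'] (min_width=8, slack=5)
Line 9: ['universe', 'the'] (min_width=12, slack=1)
Line 10: ['knife', 'tomato'] (min_width=12, slack=1)
Line 11: ['library', 'music'] (min_width=13, slack=0)
Line 12: ['do', 'rectangle'] (min_width=12, slack=1)
Line 13: ['bread', 'support'] (min_width=13, slack=0)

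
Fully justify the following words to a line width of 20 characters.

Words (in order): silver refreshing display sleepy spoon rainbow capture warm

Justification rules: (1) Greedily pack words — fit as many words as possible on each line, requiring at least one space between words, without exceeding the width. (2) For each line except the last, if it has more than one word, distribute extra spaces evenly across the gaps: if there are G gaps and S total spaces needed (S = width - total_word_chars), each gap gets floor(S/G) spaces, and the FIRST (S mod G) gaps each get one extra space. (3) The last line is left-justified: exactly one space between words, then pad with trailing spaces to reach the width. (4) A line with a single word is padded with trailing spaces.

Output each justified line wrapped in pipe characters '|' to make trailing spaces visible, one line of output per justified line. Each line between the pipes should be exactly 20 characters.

Line 1: ['silver', 'refreshing'] (min_width=17, slack=3)
Line 2: ['display', 'sleepy', 'spoon'] (min_width=20, slack=0)
Line 3: ['rainbow', 'capture', 'warm'] (min_width=20, slack=0)

Answer: |silver    refreshing|
|display sleepy spoon|
|rainbow capture warm|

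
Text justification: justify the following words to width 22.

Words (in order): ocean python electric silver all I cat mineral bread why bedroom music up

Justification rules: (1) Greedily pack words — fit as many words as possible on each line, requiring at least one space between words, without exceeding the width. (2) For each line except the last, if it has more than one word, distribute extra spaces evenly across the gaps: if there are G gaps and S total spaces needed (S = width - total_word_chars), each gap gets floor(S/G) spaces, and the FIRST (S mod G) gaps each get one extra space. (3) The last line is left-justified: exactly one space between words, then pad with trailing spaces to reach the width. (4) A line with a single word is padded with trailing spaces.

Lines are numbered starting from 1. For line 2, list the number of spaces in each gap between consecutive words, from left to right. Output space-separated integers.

Line 1: ['ocean', 'python', 'electric'] (min_width=21, slack=1)
Line 2: ['silver', 'all', 'I', 'cat'] (min_width=16, slack=6)
Line 3: ['mineral', 'bread', 'why'] (min_width=17, slack=5)
Line 4: ['bedroom', 'music', 'up'] (min_width=16, slack=6)

Answer: 3 3 3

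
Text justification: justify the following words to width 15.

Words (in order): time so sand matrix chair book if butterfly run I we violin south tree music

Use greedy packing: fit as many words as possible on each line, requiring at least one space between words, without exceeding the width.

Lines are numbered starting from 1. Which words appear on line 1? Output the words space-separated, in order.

Answer: time so sand

Derivation:
Line 1: ['time', 'so', 'sand'] (min_width=12, slack=3)
Line 2: ['matrix', 'chair'] (min_width=12, slack=3)
Line 3: ['book', 'if'] (min_width=7, slack=8)
Line 4: ['butterfly', 'run', 'I'] (min_width=15, slack=0)
Line 5: ['we', 'violin', 'south'] (min_width=15, slack=0)
Line 6: ['tree', 'music'] (min_width=10, slack=5)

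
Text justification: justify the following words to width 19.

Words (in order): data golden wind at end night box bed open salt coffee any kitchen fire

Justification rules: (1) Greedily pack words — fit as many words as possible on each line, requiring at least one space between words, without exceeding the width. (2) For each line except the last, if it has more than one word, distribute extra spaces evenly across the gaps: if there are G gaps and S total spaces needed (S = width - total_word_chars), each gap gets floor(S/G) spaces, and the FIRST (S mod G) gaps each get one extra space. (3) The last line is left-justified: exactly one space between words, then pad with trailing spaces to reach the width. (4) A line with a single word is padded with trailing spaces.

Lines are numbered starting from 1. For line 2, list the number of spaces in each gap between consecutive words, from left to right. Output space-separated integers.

Answer: 2 2 1

Derivation:
Line 1: ['data', 'golden', 'wind', 'at'] (min_width=19, slack=0)
Line 2: ['end', 'night', 'box', 'bed'] (min_width=17, slack=2)
Line 3: ['open', 'salt', 'coffee'] (min_width=16, slack=3)
Line 4: ['any', 'kitchen', 'fire'] (min_width=16, slack=3)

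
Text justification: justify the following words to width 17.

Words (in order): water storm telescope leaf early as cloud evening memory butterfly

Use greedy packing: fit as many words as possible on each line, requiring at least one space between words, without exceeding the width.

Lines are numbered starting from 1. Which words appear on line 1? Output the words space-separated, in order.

Line 1: ['water', 'storm'] (min_width=11, slack=6)
Line 2: ['telescope', 'leaf'] (min_width=14, slack=3)
Line 3: ['early', 'as', 'cloud'] (min_width=14, slack=3)
Line 4: ['evening', 'memory'] (min_width=14, slack=3)
Line 5: ['butterfly'] (min_width=9, slack=8)

Answer: water storm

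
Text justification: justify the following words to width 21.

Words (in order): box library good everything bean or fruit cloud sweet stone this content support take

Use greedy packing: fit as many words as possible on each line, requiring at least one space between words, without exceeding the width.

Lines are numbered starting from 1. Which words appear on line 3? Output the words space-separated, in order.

Line 1: ['box', 'library', 'good'] (min_width=16, slack=5)
Line 2: ['everything', 'bean', 'or'] (min_width=18, slack=3)
Line 3: ['fruit', 'cloud', 'sweet'] (min_width=17, slack=4)
Line 4: ['stone', 'this', 'content'] (min_width=18, slack=3)
Line 5: ['support', 'take'] (min_width=12, slack=9)

Answer: fruit cloud sweet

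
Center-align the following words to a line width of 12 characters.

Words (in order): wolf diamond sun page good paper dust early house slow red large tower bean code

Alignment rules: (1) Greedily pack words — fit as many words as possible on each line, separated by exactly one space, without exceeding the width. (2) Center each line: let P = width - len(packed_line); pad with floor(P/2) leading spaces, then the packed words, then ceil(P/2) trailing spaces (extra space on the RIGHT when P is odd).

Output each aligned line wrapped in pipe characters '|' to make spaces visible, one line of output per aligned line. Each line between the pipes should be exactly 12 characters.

Answer: |wolf diamond|
|  sun page  |
| good paper |
| dust early |
| house slow |
| red large  |
| tower bean |
|    code    |

Derivation:
Line 1: ['wolf', 'diamond'] (min_width=12, slack=0)
Line 2: ['sun', 'page'] (min_width=8, slack=4)
Line 3: ['good', 'paper'] (min_width=10, slack=2)
Line 4: ['dust', 'early'] (min_width=10, slack=2)
Line 5: ['house', 'slow'] (min_width=10, slack=2)
Line 6: ['red', 'large'] (min_width=9, slack=3)
Line 7: ['tower', 'bean'] (min_width=10, slack=2)
Line 8: ['code'] (min_width=4, slack=8)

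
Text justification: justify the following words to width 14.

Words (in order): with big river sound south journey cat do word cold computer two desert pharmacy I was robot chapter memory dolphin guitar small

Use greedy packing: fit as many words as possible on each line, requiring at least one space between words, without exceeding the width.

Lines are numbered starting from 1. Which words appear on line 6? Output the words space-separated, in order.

Answer: desert

Derivation:
Line 1: ['with', 'big', 'river'] (min_width=14, slack=0)
Line 2: ['sound', 'south'] (min_width=11, slack=3)
Line 3: ['journey', 'cat', 'do'] (min_width=14, slack=0)
Line 4: ['word', 'cold'] (min_width=9, slack=5)
Line 5: ['computer', 'two'] (min_width=12, slack=2)
Line 6: ['desert'] (min_width=6, slack=8)
Line 7: ['pharmacy', 'I', 'was'] (min_width=14, slack=0)
Line 8: ['robot', 'chapter'] (min_width=13, slack=1)
Line 9: ['memory', 'dolphin'] (min_width=14, slack=0)
Line 10: ['guitar', 'small'] (min_width=12, slack=2)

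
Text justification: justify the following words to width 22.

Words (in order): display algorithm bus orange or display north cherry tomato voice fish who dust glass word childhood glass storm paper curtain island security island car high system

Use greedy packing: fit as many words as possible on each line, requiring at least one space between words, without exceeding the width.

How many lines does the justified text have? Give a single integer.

Answer: 9

Derivation:
Line 1: ['display', 'algorithm', 'bus'] (min_width=21, slack=1)
Line 2: ['orange', 'or', 'display'] (min_width=17, slack=5)
Line 3: ['north', 'cherry', 'tomato'] (min_width=19, slack=3)
Line 4: ['voice', 'fish', 'who', 'dust'] (min_width=19, slack=3)
Line 5: ['glass', 'word', 'childhood'] (min_width=20, slack=2)
Line 6: ['glass', 'storm', 'paper'] (min_width=17, slack=5)
Line 7: ['curtain', 'island'] (min_width=14, slack=8)
Line 8: ['security', 'island', 'car'] (min_width=19, slack=3)
Line 9: ['high', 'system'] (min_width=11, slack=11)
Total lines: 9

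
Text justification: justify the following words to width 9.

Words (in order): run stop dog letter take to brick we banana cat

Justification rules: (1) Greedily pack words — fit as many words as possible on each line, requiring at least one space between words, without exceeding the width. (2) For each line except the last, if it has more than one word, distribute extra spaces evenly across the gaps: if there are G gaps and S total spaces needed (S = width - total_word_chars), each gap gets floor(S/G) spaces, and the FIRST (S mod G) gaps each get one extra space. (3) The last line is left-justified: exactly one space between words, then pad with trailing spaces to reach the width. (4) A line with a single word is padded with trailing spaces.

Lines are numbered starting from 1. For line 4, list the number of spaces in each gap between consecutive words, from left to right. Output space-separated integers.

Answer: 3

Derivation:
Line 1: ['run', 'stop'] (min_width=8, slack=1)
Line 2: ['dog'] (min_width=3, slack=6)
Line 3: ['letter'] (min_width=6, slack=3)
Line 4: ['take', 'to'] (min_width=7, slack=2)
Line 5: ['brick', 'we'] (min_width=8, slack=1)
Line 6: ['banana'] (min_width=6, slack=3)
Line 7: ['cat'] (min_width=3, slack=6)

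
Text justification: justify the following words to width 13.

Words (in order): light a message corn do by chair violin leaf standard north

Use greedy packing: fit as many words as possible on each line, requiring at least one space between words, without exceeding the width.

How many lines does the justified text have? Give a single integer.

Answer: 6

Derivation:
Line 1: ['light', 'a'] (min_width=7, slack=6)
Line 2: ['message', 'corn'] (min_width=12, slack=1)
Line 3: ['do', 'by', 'chair'] (min_width=11, slack=2)
Line 4: ['violin', 'leaf'] (min_width=11, slack=2)
Line 5: ['standard'] (min_width=8, slack=5)
Line 6: ['north'] (min_width=5, slack=8)
Total lines: 6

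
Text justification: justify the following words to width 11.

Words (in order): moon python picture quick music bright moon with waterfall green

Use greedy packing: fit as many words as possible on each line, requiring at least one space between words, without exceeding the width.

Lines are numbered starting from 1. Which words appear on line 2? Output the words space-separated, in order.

Answer: picture

Derivation:
Line 1: ['moon', 'python'] (min_width=11, slack=0)
Line 2: ['picture'] (min_width=7, slack=4)
Line 3: ['quick', 'music'] (min_width=11, slack=0)
Line 4: ['bright', 'moon'] (min_width=11, slack=0)
Line 5: ['with'] (min_width=4, slack=7)
Line 6: ['waterfall'] (min_width=9, slack=2)
Line 7: ['green'] (min_width=5, slack=6)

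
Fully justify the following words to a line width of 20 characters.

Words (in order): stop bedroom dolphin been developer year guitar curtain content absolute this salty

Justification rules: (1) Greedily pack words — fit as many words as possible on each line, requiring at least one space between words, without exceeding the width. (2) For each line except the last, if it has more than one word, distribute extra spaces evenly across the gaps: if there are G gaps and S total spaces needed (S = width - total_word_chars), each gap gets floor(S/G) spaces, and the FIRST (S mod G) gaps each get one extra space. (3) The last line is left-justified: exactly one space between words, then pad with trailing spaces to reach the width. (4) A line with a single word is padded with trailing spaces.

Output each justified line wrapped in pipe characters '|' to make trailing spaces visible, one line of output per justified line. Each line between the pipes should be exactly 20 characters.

Answer: |stop bedroom dolphin|
|been  developer year|
|guitar       curtain|
|content     absolute|
|this salty          |

Derivation:
Line 1: ['stop', 'bedroom', 'dolphin'] (min_width=20, slack=0)
Line 2: ['been', 'developer', 'year'] (min_width=19, slack=1)
Line 3: ['guitar', 'curtain'] (min_width=14, slack=6)
Line 4: ['content', 'absolute'] (min_width=16, slack=4)
Line 5: ['this', 'salty'] (min_width=10, slack=10)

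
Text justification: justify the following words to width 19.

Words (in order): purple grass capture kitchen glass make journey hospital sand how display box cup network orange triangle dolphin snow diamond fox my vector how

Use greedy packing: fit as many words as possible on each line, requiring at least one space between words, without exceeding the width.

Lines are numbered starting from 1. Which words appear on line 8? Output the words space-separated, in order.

Line 1: ['purple', 'grass'] (min_width=12, slack=7)
Line 2: ['capture', 'kitchen'] (min_width=15, slack=4)
Line 3: ['glass', 'make', 'journey'] (min_width=18, slack=1)
Line 4: ['hospital', 'sand', 'how'] (min_width=17, slack=2)
Line 5: ['display', 'box', 'cup'] (min_width=15, slack=4)
Line 6: ['network', 'orange'] (min_width=14, slack=5)
Line 7: ['triangle', 'dolphin'] (min_width=16, slack=3)
Line 8: ['snow', 'diamond', 'fox', 'my'] (min_width=19, slack=0)
Line 9: ['vector', 'how'] (min_width=10, slack=9)

Answer: snow diamond fox my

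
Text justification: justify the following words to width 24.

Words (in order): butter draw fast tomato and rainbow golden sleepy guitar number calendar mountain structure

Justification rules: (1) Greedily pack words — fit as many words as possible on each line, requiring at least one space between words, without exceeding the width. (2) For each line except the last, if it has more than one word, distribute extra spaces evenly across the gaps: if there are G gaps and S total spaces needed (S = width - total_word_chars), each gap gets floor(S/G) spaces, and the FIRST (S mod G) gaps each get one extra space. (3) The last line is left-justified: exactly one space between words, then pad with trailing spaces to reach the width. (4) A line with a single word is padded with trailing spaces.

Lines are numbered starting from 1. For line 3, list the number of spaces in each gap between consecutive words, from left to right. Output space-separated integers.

Line 1: ['butter', 'draw', 'fast', 'tomato'] (min_width=23, slack=1)
Line 2: ['and', 'rainbow', 'golden'] (min_width=18, slack=6)
Line 3: ['sleepy', 'guitar', 'number'] (min_width=20, slack=4)
Line 4: ['calendar', 'mountain'] (min_width=17, slack=7)
Line 5: ['structure'] (min_width=9, slack=15)

Answer: 3 3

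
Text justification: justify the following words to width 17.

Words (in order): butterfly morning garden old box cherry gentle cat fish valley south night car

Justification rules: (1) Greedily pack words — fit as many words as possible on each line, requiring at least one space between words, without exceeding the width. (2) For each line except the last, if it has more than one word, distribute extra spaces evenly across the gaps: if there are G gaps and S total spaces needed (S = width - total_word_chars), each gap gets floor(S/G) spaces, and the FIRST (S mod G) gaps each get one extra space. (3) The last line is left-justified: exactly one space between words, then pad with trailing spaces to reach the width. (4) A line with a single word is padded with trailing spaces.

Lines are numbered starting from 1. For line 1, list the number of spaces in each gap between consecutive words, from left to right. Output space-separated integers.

Answer: 1

Derivation:
Line 1: ['butterfly', 'morning'] (min_width=17, slack=0)
Line 2: ['garden', 'old', 'box'] (min_width=14, slack=3)
Line 3: ['cherry', 'gentle', 'cat'] (min_width=17, slack=0)
Line 4: ['fish', 'valley', 'south'] (min_width=17, slack=0)
Line 5: ['night', 'car'] (min_width=9, slack=8)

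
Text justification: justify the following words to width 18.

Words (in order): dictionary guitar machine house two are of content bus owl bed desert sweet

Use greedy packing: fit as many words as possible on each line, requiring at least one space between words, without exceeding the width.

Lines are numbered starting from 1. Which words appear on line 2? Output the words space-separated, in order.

Answer: machine house two

Derivation:
Line 1: ['dictionary', 'guitar'] (min_width=17, slack=1)
Line 2: ['machine', 'house', 'two'] (min_width=17, slack=1)
Line 3: ['are', 'of', 'content', 'bus'] (min_width=18, slack=0)
Line 4: ['owl', 'bed', 'desert'] (min_width=14, slack=4)
Line 5: ['sweet'] (min_width=5, slack=13)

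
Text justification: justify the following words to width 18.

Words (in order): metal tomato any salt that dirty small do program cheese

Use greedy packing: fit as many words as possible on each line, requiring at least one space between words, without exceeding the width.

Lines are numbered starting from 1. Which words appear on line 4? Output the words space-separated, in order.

Answer: cheese

Derivation:
Line 1: ['metal', 'tomato', 'any'] (min_width=16, slack=2)
Line 2: ['salt', 'that', 'dirty'] (min_width=15, slack=3)
Line 3: ['small', 'do', 'program'] (min_width=16, slack=2)
Line 4: ['cheese'] (min_width=6, slack=12)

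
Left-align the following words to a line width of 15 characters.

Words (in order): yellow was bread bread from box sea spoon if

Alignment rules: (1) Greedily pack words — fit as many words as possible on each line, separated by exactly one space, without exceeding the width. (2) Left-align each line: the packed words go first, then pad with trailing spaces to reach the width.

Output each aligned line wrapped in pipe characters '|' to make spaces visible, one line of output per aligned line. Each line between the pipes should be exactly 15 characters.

Answer: |yellow was     |
|bread bread    |
|from box sea   |
|spoon if       |

Derivation:
Line 1: ['yellow', 'was'] (min_width=10, slack=5)
Line 2: ['bread', 'bread'] (min_width=11, slack=4)
Line 3: ['from', 'box', 'sea'] (min_width=12, slack=3)
Line 4: ['spoon', 'if'] (min_width=8, slack=7)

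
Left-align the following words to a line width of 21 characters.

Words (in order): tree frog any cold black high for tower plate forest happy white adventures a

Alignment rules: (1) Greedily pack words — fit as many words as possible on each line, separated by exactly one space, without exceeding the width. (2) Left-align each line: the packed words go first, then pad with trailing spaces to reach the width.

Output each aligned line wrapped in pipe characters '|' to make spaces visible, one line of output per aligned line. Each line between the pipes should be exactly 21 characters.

Line 1: ['tree', 'frog', 'any', 'cold'] (min_width=18, slack=3)
Line 2: ['black', 'high', 'for', 'tower'] (min_width=20, slack=1)
Line 3: ['plate', 'forest', 'happy'] (min_width=18, slack=3)
Line 4: ['white', 'adventures', 'a'] (min_width=18, slack=3)

Answer: |tree frog any cold   |
|black high for tower |
|plate forest happy   |
|white adventures a   |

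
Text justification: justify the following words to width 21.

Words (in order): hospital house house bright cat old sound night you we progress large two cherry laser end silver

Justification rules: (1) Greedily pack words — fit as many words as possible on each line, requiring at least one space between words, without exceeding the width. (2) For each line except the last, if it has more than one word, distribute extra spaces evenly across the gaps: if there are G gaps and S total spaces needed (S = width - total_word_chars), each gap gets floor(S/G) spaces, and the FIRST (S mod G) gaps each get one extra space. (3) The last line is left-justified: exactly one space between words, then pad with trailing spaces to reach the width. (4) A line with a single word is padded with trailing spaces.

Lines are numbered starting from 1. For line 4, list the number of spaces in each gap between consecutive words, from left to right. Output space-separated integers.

Answer: 4 3

Derivation:
Line 1: ['hospital', 'house', 'house'] (min_width=20, slack=1)
Line 2: ['bright', 'cat', 'old', 'sound'] (min_width=20, slack=1)
Line 3: ['night', 'you', 'we', 'progress'] (min_width=21, slack=0)
Line 4: ['large', 'two', 'cherry'] (min_width=16, slack=5)
Line 5: ['laser', 'end', 'silver'] (min_width=16, slack=5)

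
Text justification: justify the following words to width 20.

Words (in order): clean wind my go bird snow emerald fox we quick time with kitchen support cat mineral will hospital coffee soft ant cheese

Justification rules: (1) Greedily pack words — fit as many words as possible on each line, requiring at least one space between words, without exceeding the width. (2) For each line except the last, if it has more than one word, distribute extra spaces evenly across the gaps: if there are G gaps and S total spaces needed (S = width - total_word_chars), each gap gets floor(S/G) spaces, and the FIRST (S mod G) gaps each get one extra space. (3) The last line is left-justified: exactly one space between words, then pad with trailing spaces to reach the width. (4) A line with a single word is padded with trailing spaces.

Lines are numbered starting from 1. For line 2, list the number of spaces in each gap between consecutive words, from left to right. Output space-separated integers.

Line 1: ['clean', 'wind', 'my', 'go'] (min_width=16, slack=4)
Line 2: ['bird', 'snow', 'emerald'] (min_width=17, slack=3)
Line 3: ['fox', 'we', 'quick', 'time'] (min_width=17, slack=3)
Line 4: ['with', 'kitchen', 'support'] (min_width=20, slack=0)
Line 5: ['cat', 'mineral', 'will'] (min_width=16, slack=4)
Line 6: ['hospital', 'coffee', 'soft'] (min_width=20, slack=0)
Line 7: ['ant', 'cheese'] (min_width=10, slack=10)

Answer: 3 2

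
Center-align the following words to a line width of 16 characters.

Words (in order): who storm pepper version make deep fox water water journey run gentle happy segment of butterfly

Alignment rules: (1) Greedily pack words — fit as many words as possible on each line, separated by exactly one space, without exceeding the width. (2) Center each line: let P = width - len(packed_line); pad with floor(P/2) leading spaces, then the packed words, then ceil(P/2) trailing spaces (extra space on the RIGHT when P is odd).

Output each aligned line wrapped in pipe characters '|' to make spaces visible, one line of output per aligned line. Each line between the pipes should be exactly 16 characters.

Answer: |who storm pepper|
|  version make  |
| deep fox water |
| water journey  |
|run gentle happy|
|   segment of   |
|   butterfly    |

Derivation:
Line 1: ['who', 'storm', 'pepper'] (min_width=16, slack=0)
Line 2: ['version', 'make'] (min_width=12, slack=4)
Line 3: ['deep', 'fox', 'water'] (min_width=14, slack=2)
Line 4: ['water', 'journey'] (min_width=13, slack=3)
Line 5: ['run', 'gentle', 'happy'] (min_width=16, slack=0)
Line 6: ['segment', 'of'] (min_width=10, slack=6)
Line 7: ['butterfly'] (min_width=9, slack=7)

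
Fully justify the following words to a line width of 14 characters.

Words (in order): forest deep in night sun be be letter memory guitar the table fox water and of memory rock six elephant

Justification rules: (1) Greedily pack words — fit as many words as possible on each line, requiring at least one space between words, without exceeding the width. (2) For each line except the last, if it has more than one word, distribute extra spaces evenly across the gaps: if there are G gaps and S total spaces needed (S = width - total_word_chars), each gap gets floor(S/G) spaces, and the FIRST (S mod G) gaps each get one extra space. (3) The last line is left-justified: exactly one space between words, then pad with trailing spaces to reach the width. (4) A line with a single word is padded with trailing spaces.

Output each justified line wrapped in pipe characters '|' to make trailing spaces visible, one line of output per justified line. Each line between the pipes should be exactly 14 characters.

Answer: |forest deep in|
|night  sun  be|
|be      letter|
|memory  guitar|
|the  table fox|
|water  and  of|
|memory    rock|
|six elephant  |

Derivation:
Line 1: ['forest', 'deep', 'in'] (min_width=14, slack=0)
Line 2: ['night', 'sun', 'be'] (min_width=12, slack=2)
Line 3: ['be', 'letter'] (min_width=9, slack=5)
Line 4: ['memory', 'guitar'] (min_width=13, slack=1)
Line 5: ['the', 'table', 'fox'] (min_width=13, slack=1)
Line 6: ['water', 'and', 'of'] (min_width=12, slack=2)
Line 7: ['memory', 'rock'] (min_width=11, slack=3)
Line 8: ['six', 'elephant'] (min_width=12, slack=2)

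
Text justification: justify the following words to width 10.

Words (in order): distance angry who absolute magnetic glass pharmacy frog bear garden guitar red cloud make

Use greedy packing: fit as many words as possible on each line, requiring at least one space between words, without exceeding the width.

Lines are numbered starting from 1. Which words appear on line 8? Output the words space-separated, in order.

Answer: garden

Derivation:
Line 1: ['distance'] (min_width=8, slack=2)
Line 2: ['angry', 'who'] (min_width=9, slack=1)
Line 3: ['absolute'] (min_width=8, slack=2)
Line 4: ['magnetic'] (min_width=8, slack=2)
Line 5: ['glass'] (min_width=5, slack=5)
Line 6: ['pharmacy'] (min_width=8, slack=2)
Line 7: ['frog', 'bear'] (min_width=9, slack=1)
Line 8: ['garden'] (min_width=6, slack=4)
Line 9: ['guitar', 'red'] (min_width=10, slack=0)
Line 10: ['cloud', 'make'] (min_width=10, slack=0)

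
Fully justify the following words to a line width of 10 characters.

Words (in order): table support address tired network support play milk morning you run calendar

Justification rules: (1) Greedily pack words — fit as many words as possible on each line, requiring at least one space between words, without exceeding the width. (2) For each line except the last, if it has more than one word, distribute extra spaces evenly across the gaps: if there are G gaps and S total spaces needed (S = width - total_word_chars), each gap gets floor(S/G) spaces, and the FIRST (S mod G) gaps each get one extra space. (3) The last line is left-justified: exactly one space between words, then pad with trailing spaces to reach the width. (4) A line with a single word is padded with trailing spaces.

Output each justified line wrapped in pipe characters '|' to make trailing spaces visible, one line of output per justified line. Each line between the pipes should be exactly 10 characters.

Answer: |table     |
|support   |
|address   |
|tired     |
|network   |
|support   |
|play  milk|
|morning   |
|you    run|
|calendar  |

Derivation:
Line 1: ['table'] (min_width=5, slack=5)
Line 2: ['support'] (min_width=7, slack=3)
Line 3: ['address'] (min_width=7, slack=3)
Line 4: ['tired'] (min_width=5, slack=5)
Line 5: ['network'] (min_width=7, slack=3)
Line 6: ['support'] (min_width=7, slack=3)
Line 7: ['play', 'milk'] (min_width=9, slack=1)
Line 8: ['morning'] (min_width=7, slack=3)
Line 9: ['you', 'run'] (min_width=7, slack=3)
Line 10: ['calendar'] (min_width=8, slack=2)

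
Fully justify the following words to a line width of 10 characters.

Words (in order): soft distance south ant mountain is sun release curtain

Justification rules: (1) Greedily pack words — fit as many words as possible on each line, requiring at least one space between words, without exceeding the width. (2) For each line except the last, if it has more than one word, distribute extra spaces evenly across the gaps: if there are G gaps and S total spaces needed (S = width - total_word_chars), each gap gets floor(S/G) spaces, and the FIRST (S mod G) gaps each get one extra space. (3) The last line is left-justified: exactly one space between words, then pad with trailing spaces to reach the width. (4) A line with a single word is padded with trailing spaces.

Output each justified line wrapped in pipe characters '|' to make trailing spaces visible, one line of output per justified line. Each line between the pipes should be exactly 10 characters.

Answer: |soft      |
|distance  |
|south  ant|
|mountain  |
|is     sun|
|release   |
|curtain   |

Derivation:
Line 1: ['soft'] (min_width=4, slack=6)
Line 2: ['distance'] (min_width=8, slack=2)
Line 3: ['south', 'ant'] (min_width=9, slack=1)
Line 4: ['mountain'] (min_width=8, slack=2)
Line 5: ['is', 'sun'] (min_width=6, slack=4)
Line 6: ['release'] (min_width=7, slack=3)
Line 7: ['curtain'] (min_width=7, slack=3)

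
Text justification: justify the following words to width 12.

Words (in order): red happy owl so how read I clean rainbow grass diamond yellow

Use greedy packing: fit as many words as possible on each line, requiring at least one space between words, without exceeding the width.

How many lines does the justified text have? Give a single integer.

Answer: 7

Derivation:
Line 1: ['red', 'happy'] (min_width=9, slack=3)
Line 2: ['owl', 'so', 'how'] (min_width=10, slack=2)
Line 3: ['read', 'I', 'clean'] (min_width=12, slack=0)
Line 4: ['rainbow'] (min_width=7, slack=5)
Line 5: ['grass'] (min_width=5, slack=7)
Line 6: ['diamond'] (min_width=7, slack=5)
Line 7: ['yellow'] (min_width=6, slack=6)
Total lines: 7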